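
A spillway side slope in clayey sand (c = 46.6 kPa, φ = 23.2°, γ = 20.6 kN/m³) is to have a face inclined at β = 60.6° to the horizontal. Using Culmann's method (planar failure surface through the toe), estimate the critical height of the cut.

Culmann's analysis gives the critical failure plane at α_cr = (β + φ)/2 = (60.6 + 23.2)/2 = 41.9°, and the critical height
H_c = (4c/γ) · sinβ cosφ / [1 − cos(β − φ)]
    = (4·46.6/20.6) · sin60.6°·cos23.2° / [1 − cos(37.4°)]
    = 9.049 · 0.8712·0.9191 / [1 − 0.7944]
    = 9.049 · 0.8008 / 0.2056
    = 35.24 m

H_c = 35.24 m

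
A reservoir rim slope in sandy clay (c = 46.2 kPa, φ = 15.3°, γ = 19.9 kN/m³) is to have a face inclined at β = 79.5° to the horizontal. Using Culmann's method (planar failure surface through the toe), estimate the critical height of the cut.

Culmann's analysis gives the critical failure plane at α_cr = (β + φ)/2 = (79.5 + 15.3)/2 = 47.4°, and the critical height
H_c = (4c/γ) · sinβ cosφ / [1 − cos(β − φ)]
    = (4·46.2/19.9) · sin79.5°·cos15.3° / [1 − cos(64.2°)]
    = 9.286 · 0.9833·0.9646 / [1 − 0.4352]
    = 9.286 · 0.9484 / 0.5648
    = 15.59 m

H_c = 15.59 m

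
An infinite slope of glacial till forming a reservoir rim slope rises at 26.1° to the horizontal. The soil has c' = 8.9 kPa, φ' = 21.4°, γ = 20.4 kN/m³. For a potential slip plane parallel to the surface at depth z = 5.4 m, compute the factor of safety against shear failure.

FS = 1.00

For an infinite slope with a slip plane parallel to the surface (no pore pressure): FS = [c' + γz cos²β tanφ'] / [γz sinβ cosβ].
γz = 20.4·5.4 = 110.16 kN/m²
Numerator = 8.9 + 110.16·cos²26.1°·tan21.4° = 8.9 + 110.16·0.8065·0.3919 = 43.716 kPa
Denominator = 110.16·sin26.1°·cos26.1° = 110.16·0.4399·0.8980 = 43.522 kPa
FS = 43.716 / 43.522 = 1.004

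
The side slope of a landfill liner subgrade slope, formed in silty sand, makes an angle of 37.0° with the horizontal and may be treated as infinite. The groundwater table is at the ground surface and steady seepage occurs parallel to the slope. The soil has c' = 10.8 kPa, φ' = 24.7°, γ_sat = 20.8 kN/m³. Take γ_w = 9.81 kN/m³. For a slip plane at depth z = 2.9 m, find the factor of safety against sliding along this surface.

With seepage parallel to the slope and the water table at the surface, the effective normal stress on the slip plane uses the buoyant unit weight γ' = γ_sat − γ_w while the driving shear stress uses γ_sat:
FS = [c' + γ' z cos²β tanφ'] / [γ_sat z sinβ cosβ]
γ' = 20.8 − 9.81 = 10.99 kN/m³
Numerator = 10.8 + 10.99·2.9·cos²37.0°·tan24.7° = 10.8 + 10.99·2.9·0.6378·0.4599 = 20.150 kPa
Denominator = 20.8·2.9·sin37.0°·cos37.0° = 20.8·2.9·0.6018·0.7986 = 28.992 kPa
FS = 20.150 / 28.992 = 0.695

FS = 0.70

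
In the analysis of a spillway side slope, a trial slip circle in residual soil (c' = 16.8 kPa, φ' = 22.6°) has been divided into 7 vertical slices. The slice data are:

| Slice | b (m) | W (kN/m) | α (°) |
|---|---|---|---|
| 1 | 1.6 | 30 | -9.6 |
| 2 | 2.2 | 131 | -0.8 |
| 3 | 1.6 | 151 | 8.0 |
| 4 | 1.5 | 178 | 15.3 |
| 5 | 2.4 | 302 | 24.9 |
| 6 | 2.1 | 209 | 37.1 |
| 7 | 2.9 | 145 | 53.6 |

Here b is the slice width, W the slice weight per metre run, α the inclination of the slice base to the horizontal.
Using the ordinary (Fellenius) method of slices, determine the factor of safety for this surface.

FS = 1.64

Ordinary method of slices: FS = Σ[c'·Δl_i + (W_i cosα_i)·tanφ'] / Σ W_i sinα_i, with Δl_i = b_i / cosα_i.
Slice 1: Δl = 1.6/cos(-9.6°) = 1.623 m; N'_1 = 30·cos(-9.6°) = 29.6; c'Δl = 27.26; W sinα = -5.0
Slice 2: Δl = 2.2/cos(-0.8°) = 2.200 m; N'_2 = 131·cos(-0.8°) = 131.0; c'Δl = 36.96; W sinα = -1.8
Slice 3: Δl = 1.6/cos8.0° = 1.616 m; N'_3 = 151·cos8.0° = 149.5; c'Δl = 27.14; W sinα = 21.0
Slice 4: Δl = 1.5/cos15.3° = 1.555 m; N'_4 = 178·cos15.3° = 171.7; c'Δl = 26.13; W sinα = 47.0
Slice 5: Δl = 2.4/cos24.9° = 2.646 m; N'_5 = 302·cos24.9° = 273.9; c'Δl = 44.45; W sinα = 127.2
Slice 6: Δl = 2.1/cos37.1° = 2.633 m; N'_6 = 209·cos37.1° = 166.7; c'Δl = 44.23; W sinα = 126.1
Slice 7: Δl = 2.9/cos53.6° = 4.887 m; N'_7 = 145·cos53.6° = 86.0; c'Δl = 82.10; W sinα = 116.7
Σc'Δl = 288.3 kN/m; ΣN' = 1008.5 kN/m; ΣW sinα = 431.1 kN/m
Resisting = 288.3 + 1008.5·tan22.6° = 288.3 + 419.8 = 708.1 kN/m
FS = 708.1 / 431.1 = 1.643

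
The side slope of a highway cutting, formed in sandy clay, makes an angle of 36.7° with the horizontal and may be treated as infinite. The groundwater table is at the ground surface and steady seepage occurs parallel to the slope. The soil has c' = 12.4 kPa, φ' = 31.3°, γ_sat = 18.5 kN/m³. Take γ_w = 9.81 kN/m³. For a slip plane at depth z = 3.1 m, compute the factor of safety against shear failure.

FS = 0.83

With seepage parallel to the slope and the water table at the surface, the effective normal stress on the slip plane uses the buoyant unit weight γ' = γ_sat − γ_w while the driving shear stress uses γ_sat:
FS = [c' + γ' z cos²β tanφ'] / [γ_sat z sinβ cosβ]
γ' = 18.5 − 9.81 = 8.69 kN/m³
Numerator = 12.4 + 8.69·3.1·cos²36.7°·tan31.3° = 12.4 + 8.69·3.1·0.6428·0.6080 = 22.929 kPa
Denominator = 18.5·3.1·sin36.7°·cos36.7° = 18.5·3.1·0.5976·0.8018 = 27.480 kPa
FS = 22.929 / 27.480 = 0.834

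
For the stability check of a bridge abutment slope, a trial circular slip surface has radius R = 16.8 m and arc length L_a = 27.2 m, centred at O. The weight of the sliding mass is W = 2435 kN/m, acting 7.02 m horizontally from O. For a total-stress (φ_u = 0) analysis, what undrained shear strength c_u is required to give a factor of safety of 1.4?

FS = c_u·L_a·R / (W·d), so c_u = FS·W·d / (L_a·R).
c_u = 1.4·2435·7.02 / (27.20·16.8) = 23931.2 / 456.96 = 52.37 kPa

c_u = 52.4 kPa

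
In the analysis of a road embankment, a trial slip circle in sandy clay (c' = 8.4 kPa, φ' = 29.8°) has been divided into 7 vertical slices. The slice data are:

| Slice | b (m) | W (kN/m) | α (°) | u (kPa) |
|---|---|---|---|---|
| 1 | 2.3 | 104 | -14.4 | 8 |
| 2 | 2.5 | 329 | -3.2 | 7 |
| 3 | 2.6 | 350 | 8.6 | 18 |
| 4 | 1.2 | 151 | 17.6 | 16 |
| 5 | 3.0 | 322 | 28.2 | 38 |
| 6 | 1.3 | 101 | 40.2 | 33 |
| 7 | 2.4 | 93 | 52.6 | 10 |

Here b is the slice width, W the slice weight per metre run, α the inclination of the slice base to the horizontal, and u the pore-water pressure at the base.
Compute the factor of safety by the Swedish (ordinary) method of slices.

Ordinary method of slices: FS = Σ[c'·Δl_i + (W_i cosα_i − u_i·Δl_i)·tanφ'] / Σ W_i sinα_i, with Δl_i = b_i / cosα_i.
Slice 1: Δl = 2.3/cos(-14.4°) = 2.375 m; N'_1 = 104·cos(-14.4°) − 8·2.375 = 81.7; c'Δl = 19.95; W sinα = -25.9
Slice 2: Δl = 2.5/cos(-3.2°) = 2.504 m; N'_2 = 329·cos(-3.2°) − 7·2.504 = 311.0; c'Δl = 21.03; W sinα = -18.4
Slice 3: Δl = 2.6/cos8.6° = 2.630 m; N'_3 = 350·cos8.6° − 18·2.630 = 298.7; c'Δl = 22.09; W sinα = 52.3
Slice 4: Δl = 1.2/cos17.6° = 1.259 m; N'_4 = 151·cos17.6° − 16·1.259 = 123.8; c'Δl = 10.58; W sinα = 45.7
Slice 5: Δl = 3.0/cos28.2° = 3.404 m; N'_5 = 322·cos28.2° − 38·3.404 = 154.4; c'Δl = 28.59; W sinα = 152.2
Slice 6: Δl = 1.3/cos40.2° = 1.702 m; N'_6 = 101·cos40.2° − 33·1.702 = 21.0; c'Δl = 14.30; W sinα = 65.2
Slice 7: Δl = 2.4/cos52.6° = 3.951 m; N'_7 = 93·cos52.6° − 10·3.951 = 17.0; c'Δl = 33.19; W sinα = 73.9
Σc'Δl = 149.7 kN/m; ΣN' = 1007.6 kN/m; ΣW sinα = 345.0 kN/m
Resisting = 149.7 + 1007.6·tan29.8° = 149.7 + 577.1 = 726.8 kN/m
FS = 726.8 / 345.0 = 2.107

FS = 2.11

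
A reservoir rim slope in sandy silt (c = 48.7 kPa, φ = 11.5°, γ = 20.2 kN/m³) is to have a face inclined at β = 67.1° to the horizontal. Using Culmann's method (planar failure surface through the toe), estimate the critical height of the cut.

H_c = 20.01 m

Culmann's analysis gives the critical failure plane at α_cr = (β + φ)/2 = (67.1 + 11.5)/2 = 39.3°, and the critical height
H_c = (4c/γ) · sinβ cosφ / [1 − cos(β − φ)]
    = (4·48.7/20.2) · sin67.1°·cos11.5° / [1 − cos(55.6°)]
    = 9.644 · 0.9212·0.9799 / [1 − 0.5650]
    = 9.644 · 0.9027 / 0.4350
    = 20.01 m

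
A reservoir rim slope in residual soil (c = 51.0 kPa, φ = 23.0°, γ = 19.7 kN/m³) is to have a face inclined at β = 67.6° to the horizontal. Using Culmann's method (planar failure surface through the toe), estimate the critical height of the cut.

H_c = 30.60 m

Culmann's analysis gives the critical failure plane at α_cr = (β + φ)/2 = (67.6 + 23.0)/2 = 45.3°, and the critical height
H_c = (4c/γ) · sinβ cosφ / [1 − cos(β − φ)]
    = (4·51.0/19.7) · sin67.6°·cos23.0° / [1 − cos(44.6°)]
    = 10.355 · 0.9245·0.9205 / [1 − 0.7120]
    = 10.355 · 0.8510 / 0.2880
    = 30.60 m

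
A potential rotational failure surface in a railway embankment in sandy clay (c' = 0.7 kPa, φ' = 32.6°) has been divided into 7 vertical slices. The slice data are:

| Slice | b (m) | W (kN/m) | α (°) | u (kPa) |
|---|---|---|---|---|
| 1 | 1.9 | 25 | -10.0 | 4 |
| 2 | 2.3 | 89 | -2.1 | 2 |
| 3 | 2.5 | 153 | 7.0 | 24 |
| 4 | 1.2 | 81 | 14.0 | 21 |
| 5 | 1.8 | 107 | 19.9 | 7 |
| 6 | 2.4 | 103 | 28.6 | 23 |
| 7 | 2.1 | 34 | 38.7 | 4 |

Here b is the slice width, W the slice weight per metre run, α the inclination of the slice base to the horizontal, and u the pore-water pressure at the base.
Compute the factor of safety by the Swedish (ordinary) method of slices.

Ordinary method of slices: FS = Σ[c'·Δl_i + (W_i cosα_i − u_i·Δl_i)·tanφ'] / Σ W_i sinα_i, with Δl_i = b_i / cosα_i.
Slice 1: Δl = 1.9/cos(-10.0°) = 1.929 m; N'_1 = 25·cos(-10.0°) − 4·1.929 = 16.9; c'Δl = 1.35; W sinα = -4.3
Slice 2: Δl = 2.3/cos(-2.1°) = 2.302 m; N'_2 = 89·cos(-2.1°) − 2·2.302 = 84.3; c'Δl = 1.61; W sinα = -3.3
Slice 3: Δl = 2.5/cos7.0° = 2.519 m; N'_3 = 153·cos7.0° − 24·2.519 = 91.4; c'Δl = 1.76; W sinα = 18.6
Slice 4: Δl = 1.2/cos14.0° = 1.237 m; N'_4 = 81·cos14.0° − 21·1.237 = 52.6; c'Δl = 0.87; W sinα = 19.6
Slice 5: Δl = 1.8/cos19.9° = 1.914 m; N'_5 = 107·cos19.9° − 7·1.914 = 87.2; c'Δl = 1.34; W sinα = 36.4
Slice 6: Δl = 2.4/cos28.6° = 2.734 m; N'_6 = 103·cos28.6° − 23·2.734 = 27.6; c'Δl = 1.91; W sinα = 49.3
Slice 7: Δl = 2.1/cos38.7° = 2.691 m; N'_7 = 34·cos38.7° − 4·2.691 = 15.8; c'Δl = 1.88; W sinα = 21.3
Σc'Δl = 10.7 kN/m; ΣN' = 375.8 kN/m; ΣW sinα = 137.6 kN/m
Resisting = 10.7 + 375.8·tan32.6° = 10.7 + 240.3 = 251.1 kN/m
FS = 251.1 / 137.6 = 1.824

FS = 1.82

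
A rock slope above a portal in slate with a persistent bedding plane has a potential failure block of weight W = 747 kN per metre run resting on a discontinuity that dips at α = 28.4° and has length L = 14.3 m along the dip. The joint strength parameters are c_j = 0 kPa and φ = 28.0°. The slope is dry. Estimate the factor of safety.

Resolving the block weight along and normal to the plane and applying the Mohr–Coulomb strength on the joint:
N' = W cosα = 747·cos28.4° = 657.1 kN/m
Driving force T = W sinα = 747·sin28.4° = 355.3 kN/m
Resisting force R = c_j·L + N'·tanφ = 0·14.3 + 657.1·tan28.0° = 0.0 + 349.4 = 349.4 kN/m
FS = R / T = 349.4 / 355.3 = 0.983

FS = 0.98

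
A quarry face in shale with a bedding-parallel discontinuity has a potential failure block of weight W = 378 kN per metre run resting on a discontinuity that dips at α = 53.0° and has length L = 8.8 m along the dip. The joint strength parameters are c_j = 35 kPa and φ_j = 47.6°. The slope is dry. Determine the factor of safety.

Resolving the block weight along and normal to the plane and applying the Mohr–Coulomb strength on the joint:
N' = W cosα = 378·cos53.0° = 227.5 kN/m
Driving force T = W sinα = 378·sin53.0° = 301.9 kN/m
Resisting force R = c_j·L + N'·tanφ_j = 35·8.8 + 227.5·tan47.6° = 308.0 + 249.1 = 557.1 kN/m
FS = R / T = 557.1 / 301.9 = 1.846

FS = 1.85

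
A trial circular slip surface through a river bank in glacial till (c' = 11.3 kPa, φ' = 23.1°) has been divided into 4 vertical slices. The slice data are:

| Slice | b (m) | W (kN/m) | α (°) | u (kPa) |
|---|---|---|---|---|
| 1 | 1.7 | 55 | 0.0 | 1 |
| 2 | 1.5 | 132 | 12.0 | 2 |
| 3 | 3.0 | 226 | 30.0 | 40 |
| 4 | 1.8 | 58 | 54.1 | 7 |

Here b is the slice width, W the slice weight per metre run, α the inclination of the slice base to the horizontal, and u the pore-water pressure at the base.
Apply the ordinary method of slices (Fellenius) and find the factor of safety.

Ordinary method of slices: FS = Σ[c'·Δl_i + (W_i cosα_i − u_i·Δl_i)·tanφ'] / Σ W_i sinα_i, with Δl_i = b_i / cosα_i.
Slice 1: Δl = 1.7/cos0.0° = 1.700 m; N'_1 = 55·cos0.0° − 1·1.700 = 53.3; c'Δl = 19.21; W sinα = 0.0
Slice 2: Δl = 1.5/cos12.0° = 1.534 m; N'_2 = 132·cos12.0° − 2·1.534 = 126.0; c'Δl = 17.33; W sinα = 27.4
Slice 3: Δl = 3.0/cos30.0° = 3.464 m; N'_3 = 226·cos30.0° − 40·3.464 = 57.2; c'Δl = 39.14; W sinα = 113.0
Slice 4: Δl = 1.8/cos54.1° = 3.070 m; N'_4 = 58·cos54.1° − 7·3.070 = 12.5; c'Δl = 34.69; W sinα = 47.0
Σc'Δl = 110.4 kN/m; ΣN' = 249.0 kN/m; ΣW sinα = 187.4 kN/m
Resisting = 110.4 + 249.0·tan23.1° = 110.4 + 106.2 = 216.6 kN/m
FS = 216.6 / 187.4 = 1.156

FS = 1.16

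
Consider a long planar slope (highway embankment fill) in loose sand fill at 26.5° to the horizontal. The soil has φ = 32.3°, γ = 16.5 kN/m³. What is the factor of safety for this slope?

FS = 1.27

For a dry cohesionless infinite slope the factor of safety is FS = tanφ / tanβ.
FS = tan32.3° / tan26.5° = 0.6322 / 0.4986 = 1.268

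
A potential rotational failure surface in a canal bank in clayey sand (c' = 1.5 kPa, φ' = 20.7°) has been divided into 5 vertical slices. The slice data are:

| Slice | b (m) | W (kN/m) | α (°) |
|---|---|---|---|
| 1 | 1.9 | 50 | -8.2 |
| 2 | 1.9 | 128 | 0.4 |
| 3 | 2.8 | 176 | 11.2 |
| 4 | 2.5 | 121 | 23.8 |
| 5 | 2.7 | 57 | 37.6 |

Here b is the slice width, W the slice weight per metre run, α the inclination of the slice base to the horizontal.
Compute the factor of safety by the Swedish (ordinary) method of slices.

Ordinary method of slices: FS = Σ[c'·Δl_i + (W_i cosα_i)·tanφ'] / Σ W_i sinα_i, with Δl_i = b_i / cosα_i.
Slice 1: Δl = 1.9/cos(-8.2°) = 1.920 m; N'_1 = 50·cos(-8.2°) = 49.5; c'Δl = 2.88; W sinα = -7.1
Slice 2: Δl = 1.9/cos0.4° = 1.900 m; N'_2 = 128·cos0.4° = 128.0; c'Δl = 2.85; W sinα = 0.9
Slice 3: Δl = 2.8/cos11.2° = 2.854 m; N'_3 = 176·cos11.2° = 172.6; c'Δl = 4.28; W sinα = 34.2
Slice 4: Δl = 2.5/cos23.8° = 2.732 m; N'_4 = 121·cos23.8° = 110.7; c'Δl = 4.10; W sinα = 48.8
Slice 5: Δl = 2.7/cos37.6° = 3.408 m; N'_5 = 57·cos37.6° = 45.2; c'Δl = 5.11; W sinα = 34.8
Σc'Δl = 19.2 kN/m; ΣN' = 506.0 kN/m; ΣW sinα = 111.6 kN/m
Resisting = 19.2 + 506.0·tan20.7° = 19.2 + 191.2 = 210.4 kN/m
FS = 210.4 / 111.6 = 1.886

FS = 1.89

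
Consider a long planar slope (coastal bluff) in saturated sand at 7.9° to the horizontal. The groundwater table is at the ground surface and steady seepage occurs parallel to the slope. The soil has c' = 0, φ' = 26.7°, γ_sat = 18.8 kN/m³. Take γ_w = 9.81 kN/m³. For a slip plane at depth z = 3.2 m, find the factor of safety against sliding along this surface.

With seepage parallel to the slope and the water table at the surface, the effective normal stress on the slip plane uses the buoyant unit weight γ' = γ_sat − γ_w while the driving shear stress uses γ_sat:
FS = [c' + γ' z cos²β tanφ'] / [γ_sat z sinβ cosβ]
(For c' = 0 this reduces to FS = (γ'/γ_sat)·tanφ'/tanβ.)
γ' = 18.8 − 9.81 = 8.99 kN/m³
Numerator = 0.0 + 8.99·3.2·cos²7.9°·tan26.7° = 0.0 + 8.99·3.2·0.9811·0.5029 = 14.195 kPa
Denominator = 18.8·3.2·sin7.9°·cos7.9° = 18.8·3.2·0.1374·0.9905 = 8.190 kPa
FS = 14.195 / 8.190 = 1.733

FS = 1.73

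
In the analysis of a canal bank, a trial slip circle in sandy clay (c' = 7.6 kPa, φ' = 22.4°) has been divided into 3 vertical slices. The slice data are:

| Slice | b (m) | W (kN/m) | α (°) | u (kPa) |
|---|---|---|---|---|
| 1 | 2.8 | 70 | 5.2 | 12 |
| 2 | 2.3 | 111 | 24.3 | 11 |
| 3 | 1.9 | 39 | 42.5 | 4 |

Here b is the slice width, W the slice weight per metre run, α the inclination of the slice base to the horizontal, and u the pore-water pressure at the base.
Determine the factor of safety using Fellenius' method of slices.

FS = 1.44

Ordinary method of slices: FS = Σ[c'·Δl_i + (W_i cosα_i − u_i·Δl_i)·tanφ'] / Σ W_i sinα_i, with Δl_i = b_i / cosα_i.
Slice 1: Δl = 2.8/cos5.2° = 2.812 m; N'_1 = 70·cos5.2° − 12·2.812 = 36.0; c'Δl = 21.37; W sinα = 6.3
Slice 2: Δl = 2.3/cos24.3° = 2.524 m; N'_2 = 111·cos24.3° − 11·2.524 = 73.4; c'Δl = 19.18; W sinα = 45.7
Slice 3: Δl = 1.9/cos42.5° = 2.577 m; N'_3 = 39·cos42.5° − 4·2.577 = 18.4; c'Δl = 19.59; W sinα = 26.3
Σc'Δl = 60.1 kN/m; ΣN' = 127.8 kN/m; ΣW sinα = 78.4 kN/m
Resisting = 60.1 + 127.8·tan22.4° = 60.1 + 52.7 = 112.8 kN/m
FS = 112.8 / 78.4 = 1.440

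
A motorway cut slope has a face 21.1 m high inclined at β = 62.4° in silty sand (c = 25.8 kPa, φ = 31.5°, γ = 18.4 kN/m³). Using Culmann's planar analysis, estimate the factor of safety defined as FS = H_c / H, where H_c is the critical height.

FS = 1.42

H_c = (4c/γ) · sinβ cosφ / [1 − cos(β − φ)]
    = (4·25.8/18.4) · sin62.4°·cos31.5° / [1 − cos30.9°]
    = 5.609 · 0.7556 / 0.1419 = 29.86 m
FS = H_c / H = 29.86 / 21.1 = 1.415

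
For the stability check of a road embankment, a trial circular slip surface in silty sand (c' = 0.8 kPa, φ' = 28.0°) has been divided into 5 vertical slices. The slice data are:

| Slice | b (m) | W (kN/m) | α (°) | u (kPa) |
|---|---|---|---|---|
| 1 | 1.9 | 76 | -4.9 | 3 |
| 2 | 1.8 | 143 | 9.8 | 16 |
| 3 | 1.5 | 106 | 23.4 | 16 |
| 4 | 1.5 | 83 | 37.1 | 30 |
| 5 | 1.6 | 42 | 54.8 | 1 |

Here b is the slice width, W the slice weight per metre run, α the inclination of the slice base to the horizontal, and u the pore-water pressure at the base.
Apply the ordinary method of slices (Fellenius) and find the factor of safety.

Ordinary method of slices: FS = Σ[c'·Δl_i + (W_i cosα_i − u_i·Δl_i)·tanφ'] / Σ W_i sinα_i, with Δl_i = b_i / cosα_i.
Slice 1: Δl = 1.9/cos(-4.9°) = 1.907 m; N'_1 = 76·cos(-4.9°) − 3·1.907 = 70.0; c'Δl = 1.53; W sinα = -6.5
Slice 2: Δl = 1.8/cos9.8° = 1.827 m; N'_2 = 143·cos9.8° − 16·1.827 = 111.7; c'Δl = 1.46; W sinα = 24.3
Slice 3: Δl = 1.5/cos23.4° = 1.634 m; N'_3 = 106·cos23.4° − 16·1.634 = 71.1; c'Δl = 1.31; W sinα = 42.1
Slice 4: Δl = 1.5/cos37.1° = 1.881 m; N'_4 = 83·cos37.1° − 30·1.881 = 9.8; c'Δl = 1.50; W sinα = 50.1
Slice 5: Δl = 1.6/cos54.8° = 2.776 m; N'_5 = 42·cos54.8° − 1·2.776 = 21.4; c'Δl = 2.22; W sinα = 34.3
Σc'Δl = 8.0 kN/m; ΣN' = 284.0 kN/m; ΣW sinα = 144.3 kN/m
Resisting = 8.0 + 284.0·tan28.0° = 8.0 + 151.0 = 159.0 kN/m
FS = 159.0 / 144.3 = 1.102

FS = 1.10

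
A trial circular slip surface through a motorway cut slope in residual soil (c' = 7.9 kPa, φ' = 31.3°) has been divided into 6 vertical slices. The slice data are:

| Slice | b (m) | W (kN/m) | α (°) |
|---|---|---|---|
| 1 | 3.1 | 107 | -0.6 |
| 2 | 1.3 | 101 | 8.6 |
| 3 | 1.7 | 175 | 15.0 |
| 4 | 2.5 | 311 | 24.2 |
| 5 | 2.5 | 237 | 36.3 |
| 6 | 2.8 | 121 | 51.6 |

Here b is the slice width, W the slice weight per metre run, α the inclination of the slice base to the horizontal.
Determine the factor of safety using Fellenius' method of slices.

FS = 1.64

Ordinary method of slices: FS = Σ[c'·Δl_i + (W_i cosα_i)·tanφ'] / Σ W_i sinα_i, with Δl_i = b_i / cosα_i.
Slice 1: Δl = 3.1/cos(-0.6°) = 3.100 m; N'_1 = 107·cos(-0.6°) = 107.0; c'Δl = 24.49; W sinα = -1.1
Slice 2: Δl = 1.3/cos8.6° = 1.315 m; N'_2 = 101·cos8.6° = 99.9; c'Δl = 10.39; W sinα = 15.1
Slice 3: Δl = 1.7/cos15.0° = 1.760 m; N'_3 = 175·cos15.0° = 169.0; c'Δl = 13.90; W sinα = 45.3
Slice 4: Δl = 2.5/cos24.2° = 2.741 m; N'_4 = 311·cos24.2° = 283.7; c'Δl = 21.65; W sinα = 127.5
Slice 5: Δl = 2.5/cos36.3° = 3.102 m; N'_5 = 237·cos36.3° = 191.0; c'Δl = 24.51; W sinα = 140.3
Slice 6: Δl = 2.8/cos51.6° = 4.508 m; N'_6 = 121·cos51.6° = 75.2; c'Δl = 35.61; W sinα = 94.8
Σc'Δl = 130.6 kN/m; ΣN' = 925.7 kN/m; ΣW sinα = 421.9 kN/m
Resisting = 130.6 + 925.7·tan31.3° = 130.6 + 562.9 = 693.4 kN/m
FS = 693.4 / 421.9 = 1.644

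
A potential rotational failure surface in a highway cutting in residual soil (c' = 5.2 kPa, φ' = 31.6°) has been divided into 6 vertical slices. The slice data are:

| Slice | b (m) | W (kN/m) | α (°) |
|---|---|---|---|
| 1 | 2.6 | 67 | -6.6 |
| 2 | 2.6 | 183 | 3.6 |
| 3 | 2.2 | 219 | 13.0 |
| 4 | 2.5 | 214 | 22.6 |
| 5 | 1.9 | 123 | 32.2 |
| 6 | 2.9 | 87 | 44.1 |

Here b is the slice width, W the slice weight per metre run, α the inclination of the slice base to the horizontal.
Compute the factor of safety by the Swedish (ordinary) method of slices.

Ordinary method of slices: FS = Σ[c'·Δl_i + (W_i cosα_i)·tanφ'] / Σ W_i sinα_i, with Δl_i = b_i / cosα_i.
Slice 1: Δl = 2.6/cos(-6.6°) = 2.617 m; N'_1 = 67·cos(-6.6°) = 66.6; c'Δl = 13.61; W sinα = -7.7
Slice 2: Δl = 2.6/cos3.6° = 2.605 m; N'_2 = 183·cos3.6° = 182.6; c'Δl = 13.55; W sinα = 11.5
Slice 3: Δl = 2.2/cos13.0° = 2.258 m; N'_3 = 219·cos13.0° = 213.4; c'Δl = 11.74; W sinα = 49.3
Slice 4: Δl = 2.5/cos22.6° = 2.708 m; N'_4 = 214·cos22.6° = 197.6; c'Δl = 14.08; W sinα = 82.2
Slice 5: Δl = 1.9/cos32.2° = 2.245 m; N'_5 = 123·cos32.2° = 104.1; c'Δl = 11.68; W sinα = 65.5
Slice 6: Δl = 2.9/cos44.1° = 4.038 m; N'_6 = 87·cos44.1° = 62.5; c'Δl = 21.00; W sinα = 60.5
Σc'Δl = 85.7 kN/m; ΣN' = 826.7 kN/m; ΣW sinα = 261.4 kN/m
Resisting = 85.7 + 826.7·tan31.6° = 85.7 + 508.6 = 594.2 kN/m
FS = 594.2 / 261.4 = 2.273

FS = 2.27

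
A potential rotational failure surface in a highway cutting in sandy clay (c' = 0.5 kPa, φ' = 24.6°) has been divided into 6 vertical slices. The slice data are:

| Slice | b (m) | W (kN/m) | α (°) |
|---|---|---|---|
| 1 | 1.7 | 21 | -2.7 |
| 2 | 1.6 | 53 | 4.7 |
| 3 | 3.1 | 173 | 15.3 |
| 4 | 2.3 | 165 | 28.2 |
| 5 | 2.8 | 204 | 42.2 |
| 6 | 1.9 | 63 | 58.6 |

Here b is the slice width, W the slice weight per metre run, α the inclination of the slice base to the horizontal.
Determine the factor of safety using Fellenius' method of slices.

Ordinary method of slices: FS = Σ[c'·Δl_i + (W_i cosα_i)·tanφ'] / Σ W_i sinα_i, with Δl_i = b_i / cosα_i.
Slice 1: Δl = 1.7/cos(-2.7°) = 1.702 m; N'_1 = 21·cos(-2.7°) = 21.0; c'Δl = 0.85; W sinα = -1.0
Slice 2: Δl = 1.6/cos4.7° = 1.605 m; N'_2 = 53·cos4.7° = 52.8; c'Δl = 0.80; W sinα = 4.3
Slice 3: Δl = 3.1/cos15.3° = 3.214 m; N'_3 = 173·cos15.3° = 166.9; c'Δl = 1.61; W sinα = 45.7
Slice 4: Δl = 2.3/cos28.2° = 2.610 m; N'_4 = 165·cos28.2° = 145.4; c'Δl = 1.30; W sinα = 78.0
Slice 5: Δl = 2.8/cos42.2° = 3.780 m; N'_5 = 204·cos42.2° = 151.1; c'Δl = 1.89; W sinα = 137.0
Slice 6: Δl = 1.9/cos58.6° = 3.647 m; N'_6 = 63·cos58.6° = 32.8; c'Δl = 1.82; W sinα = 53.8
Σc'Δl = 8.3 kN/m; ΣN' = 570.0 kN/m; ΣW sinα = 317.8 kN/m
Resisting = 8.3 + 570.0·tan24.6° = 8.3 + 261.0 = 269.3 kN/m
FS = 269.3 / 317.8 = 0.847

FS = 0.85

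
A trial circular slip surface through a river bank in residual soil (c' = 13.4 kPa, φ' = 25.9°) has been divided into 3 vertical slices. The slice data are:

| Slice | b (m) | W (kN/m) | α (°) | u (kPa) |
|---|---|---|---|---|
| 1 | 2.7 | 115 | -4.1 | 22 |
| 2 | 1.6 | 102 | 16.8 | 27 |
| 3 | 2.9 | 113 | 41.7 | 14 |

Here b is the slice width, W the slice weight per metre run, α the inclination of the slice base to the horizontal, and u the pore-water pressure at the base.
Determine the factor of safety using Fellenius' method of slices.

Ordinary method of slices: FS = Σ[c'·Δl_i + (W_i cosα_i − u_i·Δl_i)·tanφ'] / Σ W_i sinα_i, with Δl_i = b_i / cosα_i.
Slice 1: Δl = 2.7/cos(-4.1°) = 2.707 m; N'_1 = 115·cos(-4.1°) − 22·2.707 = 55.2; c'Δl = 36.27; W sinα = -8.2
Slice 2: Δl = 1.6/cos16.8° = 1.671 m; N'_2 = 102·cos16.8° − 27·1.671 = 52.5; c'Δl = 22.40; W sinα = 29.5
Slice 3: Δl = 2.9/cos41.7° = 3.884 m; N'_3 = 113·cos41.7° − 14·3.884 = 30.0; c'Δl = 52.05; W sinα = 75.2
Σc'Δl = 110.7 kN/m; ΣN' = 137.7 kN/m; ΣW sinα = 96.4 kN/m
Resisting = 110.7 + 137.7·tan25.9° = 110.7 + 66.8 = 177.6 kN/m
FS = 177.6 / 96.4 = 1.841

FS = 1.84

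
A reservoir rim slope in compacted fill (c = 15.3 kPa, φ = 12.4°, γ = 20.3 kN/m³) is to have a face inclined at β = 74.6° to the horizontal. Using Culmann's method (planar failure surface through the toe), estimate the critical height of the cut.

H_c = 5.32 m

Culmann's analysis gives the critical failure plane at α_cr = (β + φ)/2 = (74.6 + 12.4)/2 = 43.5°, and the critical height
H_c = (4c/γ) · sinβ cosφ / [1 − cos(β − φ)]
    = (4·15.3/20.3) · sin74.6°·cos12.4° / [1 − cos(62.2°)]
    = 3.015 · 0.9641·0.9767 / [1 − 0.4664]
    = 3.015 · 0.9416 / 0.5336
    = 5.32 m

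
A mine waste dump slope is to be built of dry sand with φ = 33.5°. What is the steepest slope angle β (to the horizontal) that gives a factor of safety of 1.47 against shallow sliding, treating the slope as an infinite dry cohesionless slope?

For an infinite dry cohesionless slope FS = tanφ/tanβ, so tanβ = tanφ / FS.
tanβ = tan33.5° / 1.47 = 0.6619 / 1.47 = 0.4503
β = arctan(0.4503) = 24.24°

β = 24.2°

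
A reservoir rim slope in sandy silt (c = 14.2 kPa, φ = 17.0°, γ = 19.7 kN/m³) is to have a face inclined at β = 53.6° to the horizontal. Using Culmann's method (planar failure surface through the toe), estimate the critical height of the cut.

Culmann's analysis gives the critical failure plane at α_cr = (β + φ)/2 = (53.6 + 17.0)/2 = 35.3°, and the critical height
H_c = (4c/γ) · sinβ cosφ / [1 − cos(β − φ)]
    = (4·14.2/19.7) · sin53.6°·cos17.0° / [1 − cos(36.6°)]
    = 2.883 · 0.8049·0.9563 / [1 − 0.8028]
    = 2.883 · 0.7697 / 0.1972
    = 11.26 m

H_c = 11.26 m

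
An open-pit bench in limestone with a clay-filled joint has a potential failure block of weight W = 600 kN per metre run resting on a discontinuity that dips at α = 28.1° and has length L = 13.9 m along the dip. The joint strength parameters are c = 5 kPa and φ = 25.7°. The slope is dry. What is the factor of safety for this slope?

Resolving the block weight along and normal to the plane and applying the Mohr–Coulomb strength on the joint:
N' = W cosα = 600·cos28.1° = 529.3 kN/m
Driving force T = W sinα = 600·sin28.1° = 282.6 kN/m
Resisting force R = c·L + N'·tanφ = 5·13.9 + 529.3·tan25.7° = 69.5 + 254.7 = 324.2 kN/m
FS = R / T = 324.2 / 282.6 = 1.147

FS = 1.15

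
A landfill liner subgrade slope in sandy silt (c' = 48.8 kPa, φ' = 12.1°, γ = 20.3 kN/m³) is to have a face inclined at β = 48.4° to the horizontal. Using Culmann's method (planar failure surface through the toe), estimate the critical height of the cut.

Culmann's analysis gives the critical failure plane at α_cr = (β + φ')/2 = (48.4 + 12.1)/2 = 30.2°, and the critical height
H_c = (4c'/γ) · sinβ cosφ' / [1 − cos(β − φ')]
    = (4·48.8/20.3) · sin48.4°·cos12.1° / [1 − cos(36.3°)]
    = 9.616 · 0.7478·0.9778 / [1 − 0.8059]
    = 9.616 · 0.7312 / 0.1941
    = 36.23 m

H_c = 36.23 m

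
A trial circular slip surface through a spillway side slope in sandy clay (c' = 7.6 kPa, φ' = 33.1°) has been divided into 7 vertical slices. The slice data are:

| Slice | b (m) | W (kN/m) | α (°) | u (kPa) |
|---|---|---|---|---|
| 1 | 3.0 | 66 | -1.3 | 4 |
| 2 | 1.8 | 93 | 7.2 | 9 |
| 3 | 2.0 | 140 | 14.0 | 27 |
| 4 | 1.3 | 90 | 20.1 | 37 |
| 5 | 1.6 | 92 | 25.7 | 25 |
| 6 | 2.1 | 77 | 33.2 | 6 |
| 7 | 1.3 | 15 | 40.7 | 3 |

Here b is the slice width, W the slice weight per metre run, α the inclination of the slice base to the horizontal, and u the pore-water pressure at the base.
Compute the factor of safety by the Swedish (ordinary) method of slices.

Ordinary method of slices: FS = Σ[c'·Δl_i + (W_i cosα_i − u_i·Δl_i)·tanφ'] / Σ W_i sinα_i, with Δl_i = b_i / cosα_i.
Slice 1: Δl = 3.0/cos(-1.3°) = 3.001 m; N'_1 = 66·cos(-1.3°) − 4·3.001 = 54.0; c'Δl = 22.81; W sinα = -1.5
Slice 2: Δl = 1.8/cos7.2° = 1.814 m; N'_2 = 93·cos7.2° − 9·1.814 = 75.9; c'Δl = 13.79; W sinα = 11.7
Slice 3: Δl = 2.0/cos14.0° = 2.061 m; N'_3 = 140·cos14.0° − 27·2.061 = 80.2; c'Δl = 15.67; W sinα = 33.9
Slice 4: Δl = 1.3/cos20.1° = 1.384 m; N'_4 = 90·cos20.1° − 37·1.384 = 33.3; c'Δl = 10.52; W sinα = 30.9
Slice 5: Δl = 1.6/cos25.7° = 1.776 m; N'_5 = 92·cos25.7° − 25·1.776 = 38.5; c'Δl = 13.49; W sinα = 39.9
Slice 6: Δl = 2.1/cos33.2° = 2.510 m; N'_6 = 77·cos33.2° − 6·2.510 = 49.4; c'Δl = 19.07; W sinα = 42.2
Slice 7: Δl = 1.3/cos40.7° = 1.715 m; N'_7 = 15·cos40.7° − 3·1.715 = 6.2; c'Δl = 13.03; W sinα = 9.8
Σc'Δl = 108.4 kN/m; ΣN' = 337.5 kN/m; ΣW sinα = 166.8 kN/m
Resisting = 108.4 + 337.5·tan33.1° = 108.4 + 220.0 = 328.4 kN/m
FS = 328.4 / 166.8 = 1.969

FS = 1.97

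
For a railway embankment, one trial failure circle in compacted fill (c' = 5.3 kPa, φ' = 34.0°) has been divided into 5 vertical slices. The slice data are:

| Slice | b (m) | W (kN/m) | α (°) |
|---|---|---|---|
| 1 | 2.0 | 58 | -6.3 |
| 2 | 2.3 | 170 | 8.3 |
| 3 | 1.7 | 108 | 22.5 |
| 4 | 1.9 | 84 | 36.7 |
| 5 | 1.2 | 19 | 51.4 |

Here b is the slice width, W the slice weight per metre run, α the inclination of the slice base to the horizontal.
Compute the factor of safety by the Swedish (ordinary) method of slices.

Ordinary method of slices: FS = Σ[c'·Δl_i + (W_i cosα_i)·tanφ'] / Σ W_i sinα_i, with Δl_i = b_i / cosα_i.
Slice 1: Δl = 2.0/cos(-6.3°) = 2.012 m; N'_1 = 58·cos(-6.3°) = 57.6; c'Δl = 10.66; W sinα = -6.4
Slice 2: Δl = 2.3/cos8.3° = 2.324 m; N'_2 = 170·cos8.3° = 168.2; c'Δl = 12.32; W sinα = 24.5
Slice 3: Δl = 1.7/cos22.5° = 1.840 m; N'_3 = 108·cos22.5° = 99.8; c'Δl = 9.75; W sinα = 41.3
Slice 4: Δl = 1.9/cos36.7° = 2.370 m; N'_4 = 84·cos36.7° = 67.3; c'Δl = 12.56; W sinα = 50.2
Slice 5: Δl = 1.2/cos51.4° = 1.923 m; N'_5 = 19·cos51.4° = 11.9; c'Δl = 10.19; W sinα = 14.8
Σc'Δl = 55.5 kN/m; ΣN' = 404.9 kN/m; ΣW sinα = 124.6 kN/m
Resisting = 55.5 + 404.9·tan34.0° = 55.5 + 273.1 = 328.6 kN/m
FS = 328.6 / 124.6 = 2.638

FS = 2.64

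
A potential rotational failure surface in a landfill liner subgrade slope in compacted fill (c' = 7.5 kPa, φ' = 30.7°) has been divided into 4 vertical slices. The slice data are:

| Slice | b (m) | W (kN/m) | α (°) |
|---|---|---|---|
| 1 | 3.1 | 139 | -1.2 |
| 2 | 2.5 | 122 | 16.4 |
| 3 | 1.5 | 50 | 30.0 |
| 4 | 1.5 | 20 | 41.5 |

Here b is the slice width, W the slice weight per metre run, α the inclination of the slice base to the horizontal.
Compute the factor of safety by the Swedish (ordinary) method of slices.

FS = 3.69

Ordinary method of slices: FS = Σ[c'·Δl_i + (W_i cosα_i)·tanφ'] / Σ W_i sinα_i, with Δl_i = b_i / cosα_i.
Slice 1: Δl = 3.1/cos(-1.2°) = 3.101 m; N'_1 = 139·cos(-1.2°) = 139.0; c'Δl = 23.26; W sinα = -2.9
Slice 2: Δl = 2.5/cos16.4° = 2.606 m; N'_2 = 122·cos16.4° = 117.0; c'Δl = 19.55; W sinα = 34.4
Slice 3: Δl = 1.5/cos30.0° = 1.732 m; N'_3 = 50·cos30.0° = 43.3; c'Δl = 12.99; W sinα = 25.0
Slice 4: Δl = 1.5/cos41.5° = 2.003 m; N'_4 = 20·cos41.5° = 15.0; c'Δl = 15.02; W sinα = 13.3
Σc'Δl = 70.8 kN/m; ΣN' = 314.3 kN/m; ΣW sinα = 69.8 kN/m
Resisting = 70.8 + 314.3·tan30.7° = 70.8 + 186.6 = 257.4 kN/m
FS = 257.4 / 69.8 = 3.689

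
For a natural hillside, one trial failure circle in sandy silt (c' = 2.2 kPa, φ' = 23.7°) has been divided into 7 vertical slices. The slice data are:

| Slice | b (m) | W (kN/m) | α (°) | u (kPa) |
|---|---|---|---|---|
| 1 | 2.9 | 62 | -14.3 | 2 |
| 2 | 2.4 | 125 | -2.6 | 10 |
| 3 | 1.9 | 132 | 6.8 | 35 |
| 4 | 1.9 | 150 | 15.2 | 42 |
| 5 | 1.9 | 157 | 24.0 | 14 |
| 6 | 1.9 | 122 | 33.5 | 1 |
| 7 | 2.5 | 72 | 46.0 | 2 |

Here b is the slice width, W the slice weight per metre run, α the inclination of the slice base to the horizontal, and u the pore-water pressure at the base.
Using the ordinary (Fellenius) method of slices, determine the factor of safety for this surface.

FS = 1.26

Ordinary method of slices: FS = Σ[c'·Δl_i + (W_i cosα_i − u_i·Δl_i)·tanφ'] / Σ W_i sinα_i, with Δl_i = b_i / cosα_i.
Slice 1: Δl = 2.9/cos(-14.3°) = 2.993 m; N'_1 = 62·cos(-14.3°) − 2·2.993 = 54.1; c'Δl = 6.58; W sinα = -15.3
Slice 2: Δl = 2.4/cos(-2.6°) = 2.402 m; N'_2 = 125·cos(-2.6°) − 10·2.402 = 100.8; c'Δl = 5.29; W sinα = -5.7
Slice 3: Δl = 1.9/cos6.8° = 1.913 m; N'_3 = 132·cos6.8° − 35·1.913 = 64.1; c'Δl = 4.21; W sinα = 15.6
Slice 4: Δl = 1.9/cos15.2° = 1.969 m; N'_4 = 150·cos15.2° − 42·1.969 = 62.1; c'Δl = 4.33; W sinα = 39.3
Slice 5: Δl = 1.9/cos24.0° = 2.080 m; N'_5 = 157·cos24.0° − 14·2.080 = 114.3; c'Δl = 4.58; W sinα = 63.9
Slice 6: Δl = 1.9/cos33.5° = 2.278 m; N'_6 = 122·cos33.5° − 1·2.278 = 99.5; c'Δl = 5.01; W sinα = 67.3
Slice 7: Δl = 2.5/cos46.0° = 3.599 m; N'_7 = 72·cos46.0° − 2·3.599 = 42.8; c'Δl = 7.92; W sinα = 51.8
Σc'Δl = 37.9 kN/m; ΣN' = 537.7 kN/m; ΣW sinα = 217.0 kN/m
Resisting = 37.9 + 537.7·tan23.7° = 37.9 + 236.0 = 273.9 kN/m
FS = 273.9 / 217.0 = 1.263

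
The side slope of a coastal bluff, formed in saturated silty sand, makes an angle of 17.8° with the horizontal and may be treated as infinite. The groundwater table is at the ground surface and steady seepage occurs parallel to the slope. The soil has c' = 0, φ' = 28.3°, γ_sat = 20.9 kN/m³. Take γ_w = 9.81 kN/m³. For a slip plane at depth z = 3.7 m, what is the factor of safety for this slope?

FS = 0.89

With seepage parallel to the slope and the water table at the surface, the effective normal stress on the slip plane uses the buoyant unit weight γ' = γ_sat − γ_w while the driving shear stress uses γ_sat:
FS = [c' + γ' z cos²β tanφ'] / [γ_sat z sinβ cosβ]
(For c' = 0 this reduces to FS = (γ'/γ_sat)·tanφ'/tanβ.)
γ' = 20.9 − 9.81 = 11.09 kN/m³
Numerator = 0.0 + 11.09·3.7·cos²17.8°·tan28.3° = 0.0 + 11.09·3.7·0.9066·0.5384 = 20.029 kPa
Denominator = 20.9·3.7·sin17.8°·cos17.8° = 20.9·3.7·0.3057·0.9521 = 22.508 kPa
FS = 20.029 / 22.508 = 0.890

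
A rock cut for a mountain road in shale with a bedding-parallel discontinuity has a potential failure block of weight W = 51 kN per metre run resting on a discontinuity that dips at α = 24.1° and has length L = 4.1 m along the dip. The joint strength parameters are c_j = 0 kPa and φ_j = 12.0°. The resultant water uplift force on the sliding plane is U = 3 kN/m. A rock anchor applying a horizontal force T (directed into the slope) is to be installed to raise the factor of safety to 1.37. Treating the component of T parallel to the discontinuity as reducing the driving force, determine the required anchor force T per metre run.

T = 14 kN/m

Resolving forces along and normal to the sliding plane, with the horizontal anchor force T adding T·sinα to the effective normal force and T·cosα acting up the plane against the driving force:
FS = [c_jL + (W cosα − U + T sinα) tanφ_j] / [W sinα − T cosα]
Without the anchor: N' = 43.6 kN/m, driving T_d = 20.8 kN/m, resisting R = 0·4.1 + 43.6·tan12.0° = 9.3 kN/m, FS = 0.44.
Setting FS = 1.37 and solving for T:
1.37·(20.8 − T cos24.1°) = 9.3 + T sin24.1°·tan12.0°
T·(sin24.1°·tan12.0° + 1.37·cos24.1°) = 1.37·20.8 − 9.3
T·(0.4083·0.2126 + 1.37·0.9128) = 28.5 − 9.3 = 19.3
T·1.3374 = 19.3
T = 14.4 kN/m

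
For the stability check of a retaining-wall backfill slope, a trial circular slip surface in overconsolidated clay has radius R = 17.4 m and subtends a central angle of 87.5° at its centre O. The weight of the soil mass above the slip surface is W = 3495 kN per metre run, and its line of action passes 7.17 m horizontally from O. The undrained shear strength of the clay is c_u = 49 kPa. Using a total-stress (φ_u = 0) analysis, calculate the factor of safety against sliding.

FS = 0.90

Taking moments about the centre O, the resisting moment is provided by the undrained shear strength acting along the arc:
Arc length L_a = R·θ = 17.4·(87.5°·π/180) = 17.4·1.5272 = 26.57 m
M_R = c_u·L_a·R = 49·26.57·17.4 = 22655.8 kN·m/m
M_D = W·d = 3495·7.17 = 25059.2 kN·m/m
FS = M_R / M_D = 22655.8 / 25059.2 = 0.904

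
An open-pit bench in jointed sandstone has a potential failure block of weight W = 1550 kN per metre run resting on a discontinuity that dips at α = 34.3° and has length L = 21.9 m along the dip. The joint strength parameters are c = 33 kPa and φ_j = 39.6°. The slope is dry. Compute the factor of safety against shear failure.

Resolving the block weight along and normal to the plane and applying the Mohr–Coulomb strength on the joint:
N' = W cosα = 1550·cos34.3° = 1280.5 kN/m
Driving force T = W sinα = 1550·sin34.3° = 873.5 kN/m
Resisting force R = c·L + N'·tanφ_j = 33·21.9 + 1280.5·tan39.6° = 722.7 + 1059.3 = 1782.0 kN/m
FS = R / T = 1782.0 / 873.5 = 2.040

FS = 2.04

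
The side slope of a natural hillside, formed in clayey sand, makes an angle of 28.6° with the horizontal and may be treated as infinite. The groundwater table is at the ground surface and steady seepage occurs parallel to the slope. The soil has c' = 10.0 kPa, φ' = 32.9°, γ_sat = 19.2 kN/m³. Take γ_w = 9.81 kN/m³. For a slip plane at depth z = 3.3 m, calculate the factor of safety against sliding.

With seepage parallel to the slope and the water table at the surface, the effective normal stress on the slip plane uses the buoyant unit weight γ' = γ_sat − γ_w while the driving shear stress uses γ_sat:
FS = [c' + γ' z cos²β tanφ'] / [γ_sat z sinβ cosβ]
γ' = 19.2 − 9.81 = 9.39 kN/m³
Numerator = 10.0 + 9.39·3.3·cos²28.6°·tan32.9° = 10.0 + 9.39·3.3·0.7709·0.6469 = 25.453 kPa
Denominator = 19.2·3.3·sin28.6°·cos28.6° = 19.2·3.3·0.4787·0.8780 = 26.629 kPa
FS = 25.453 / 26.629 = 0.956

FS = 0.96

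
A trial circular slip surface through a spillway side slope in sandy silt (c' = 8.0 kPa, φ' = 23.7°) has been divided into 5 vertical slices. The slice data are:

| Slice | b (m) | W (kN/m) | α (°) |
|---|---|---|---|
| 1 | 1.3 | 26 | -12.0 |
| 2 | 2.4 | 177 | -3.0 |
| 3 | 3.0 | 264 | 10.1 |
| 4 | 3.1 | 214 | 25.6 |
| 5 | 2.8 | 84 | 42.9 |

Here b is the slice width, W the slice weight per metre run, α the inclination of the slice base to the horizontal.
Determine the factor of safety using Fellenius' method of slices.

FS = 2.35

Ordinary method of slices: FS = Σ[c'·Δl_i + (W_i cosα_i)·tanφ'] / Σ W_i sinα_i, with Δl_i = b_i / cosα_i.
Slice 1: Δl = 1.3/cos(-12.0°) = 1.329 m; N'_1 = 26·cos(-12.0°) = 25.4; c'Δl = 10.63; W sinα = -5.4
Slice 2: Δl = 2.4/cos(-3.0°) = 2.403 m; N'_2 = 177·cos(-3.0°) = 176.8; c'Δl = 19.23; W sinα = -9.3
Slice 3: Δl = 3.0/cos10.1° = 3.047 m; N'_3 = 264·cos10.1° = 259.9; c'Δl = 24.38; W sinα = 46.3
Slice 4: Δl = 3.1/cos25.6° = 3.437 m; N'_4 = 214·cos25.6° = 193.0; c'Δl = 27.50; W sinα = 92.5
Slice 5: Δl = 2.8/cos42.9° = 3.822 m; N'_5 = 84·cos42.9° = 61.5; c'Δl = 30.58; W sinα = 57.2
Σc'Δl = 112.3 kN/m; ΣN' = 716.6 kN/m; ΣW sinα = 181.3 kN/m
Resisting = 112.3 + 716.6·tan23.7° = 112.3 + 314.6 = 426.9 kN/m
FS = 426.9 / 181.3 = 2.355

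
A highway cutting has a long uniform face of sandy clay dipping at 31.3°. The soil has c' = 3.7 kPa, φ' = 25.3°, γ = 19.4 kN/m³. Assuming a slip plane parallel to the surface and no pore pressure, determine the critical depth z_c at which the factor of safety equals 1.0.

Setting FS = 1.00 in FS = [c' + γz cos²β tanφ'] / [γz sinβ cosβ] and solving for z:
z = c' / [γ cosβ (FS·sinβ − cosβ·tanφ')]
  = 3.7 / [19.4·cos31.3°·(1.00·sin31.3° − cos31.3°·tan25.3°)]
  = 3.7 / [19.4·0.8545·(1.00·0.5195 − 0.8545·0.4727)]
  = 3.7 / 1.9165 = 1.931 m

z_c = 1.93 m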